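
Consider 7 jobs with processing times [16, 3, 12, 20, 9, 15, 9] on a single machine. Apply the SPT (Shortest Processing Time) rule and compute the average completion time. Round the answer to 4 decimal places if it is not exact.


Sort jobs by processing time (SPT order): [3, 9, 9, 12, 15, 16, 20]
Compute completion times sequentially:
  Job 1: processing = 3, completes at 3
  Job 2: processing = 9, completes at 12
  Job 3: processing = 9, completes at 21
  Job 4: processing = 12, completes at 33
  Job 5: processing = 15, completes at 48
  Job 6: processing = 16, completes at 64
  Job 7: processing = 20, completes at 84
Sum of completion times = 265
Average completion time = 265/7 = 37.8571

37.8571


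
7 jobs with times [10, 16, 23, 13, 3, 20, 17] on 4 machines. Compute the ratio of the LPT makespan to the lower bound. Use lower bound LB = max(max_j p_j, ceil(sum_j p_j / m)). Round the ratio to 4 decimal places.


LPT order: [23, 20, 17, 16, 13, 10, 3]
Machine loads after assignment: [23, 23, 27, 29]
LPT makespan = 29
Lower bound = max(max_job, ceil(total/4)) = max(23, 26) = 26
Ratio = 29 / 26 = 1.1154

1.1154


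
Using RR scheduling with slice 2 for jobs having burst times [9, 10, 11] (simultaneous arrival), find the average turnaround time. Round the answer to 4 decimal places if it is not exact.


Time quantum = 2
Execution trace:
  J1 runs 2 units, time = 2
  J2 runs 2 units, time = 4
  J3 runs 2 units, time = 6
  J1 runs 2 units, time = 8
  J2 runs 2 units, time = 10
  J3 runs 2 units, time = 12
  J1 runs 2 units, time = 14
  J2 runs 2 units, time = 16
  J3 runs 2 units, time = 18
  J1 runs 2 units, time = 20
  J2 runs 2 units, time = 22
  J3 runs 2 units, time = 24
  J1 runs 1 units, time = 25
  J2 runs 2 units, time = 27
  J3 runs 2 units, time = 29
  J3 runs 1 units, time = 30
Finish times: [25, 27, 30]
Average turnaround = 82/3 = 27.3333

27.3333


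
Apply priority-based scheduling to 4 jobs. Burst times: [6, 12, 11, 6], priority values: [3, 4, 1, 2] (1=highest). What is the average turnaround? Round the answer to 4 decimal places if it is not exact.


Sort by priority (ascending = highest first):
Order: [(1, 11), (2, 6), (3, 6), (4, 12)]
Completion times:
  Priority 1, burst=11, C=11
  Priority 2, burst=6, C=17
  Priority 3, burst=6, C=23
  Priority 4, burst=12, C=35
Average turnaround = 86/4 = 21.5

21.5


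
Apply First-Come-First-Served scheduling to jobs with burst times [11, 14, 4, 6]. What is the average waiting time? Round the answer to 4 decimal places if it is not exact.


FCFS order (as given): [11, 14, 4, 6]
Waiting times:
  Job 1: wait = 0
  Job 2: wait = 11
  Job 3: wait = 25
  Job 4: wait = 29
Sum of waiting times = 65
Average waiting time = 65/4 = 16.25

16.25


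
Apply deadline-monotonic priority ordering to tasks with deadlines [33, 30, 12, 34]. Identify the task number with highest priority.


Sort tasks by relative deadline (ascending):
  Task 3: deadline = 12
  Task 2: deadline = 30
  Task 1: deadline = 33
  Task 4: deadline = 34
Priority order (highest first): [3, 2, 1, 4]
Highest priority task = 3

3


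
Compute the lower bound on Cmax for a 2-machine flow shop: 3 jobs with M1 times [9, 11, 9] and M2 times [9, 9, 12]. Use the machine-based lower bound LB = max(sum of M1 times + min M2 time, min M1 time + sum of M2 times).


LB1 = sum(M1 times) + min(M2 times) = 29 + 9 = 38
LB2 = min(M1 times) + sum(M2 times) = 9 + 30 = 39
Lower bound = max(LB1, LB2) = max(38, 39) = 39

39


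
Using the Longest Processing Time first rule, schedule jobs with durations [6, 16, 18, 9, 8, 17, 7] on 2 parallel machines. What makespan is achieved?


Sort jobs in decreasing order (LPT): [18, 17, 16, 9, 8, 7, 6]
Assign each job to the least loaded machine:
  Machine 1: jobs [18, 9, 8, 6], load = 41
  Machine 2: jobs [17, 16, 7], load = 40
Makespan = max load = 41

41


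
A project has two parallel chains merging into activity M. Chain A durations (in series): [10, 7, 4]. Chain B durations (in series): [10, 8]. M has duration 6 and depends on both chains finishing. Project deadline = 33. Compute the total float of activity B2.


Forward pass: ES(B2) = sum of predecessors on chain B = 10
EF = ES + duration = 10 + 8 = 18
Backward pass: LF(M) = deadline = 33; LS(M) = 33 - 6 = 27
LF(B2) = LS(M) - sum(successors on chain B) = 27 - 0 = 27
LS = LF - duration = 27 - 8 = 19
Total float = LS - ES = 19 - 10 = 9

9


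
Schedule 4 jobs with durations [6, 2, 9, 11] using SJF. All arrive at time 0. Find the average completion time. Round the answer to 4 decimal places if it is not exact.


SJF order (ascending): [2, 6, 9, 11]
Completion times:
  Job 1: burst=2, C=2
  Job 2: burst=6, C=8
  Job 3: burst=9, C=17
  Job 4: burst=11, C=28
Average completion = 55/4 = 13.75

13.75


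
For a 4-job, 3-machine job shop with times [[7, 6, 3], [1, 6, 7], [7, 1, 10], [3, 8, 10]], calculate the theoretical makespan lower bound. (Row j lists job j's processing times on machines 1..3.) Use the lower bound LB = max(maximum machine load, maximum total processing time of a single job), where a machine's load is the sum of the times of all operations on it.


Machine loads:
  Machine 1: 7 + 1 + 7 + 3 = 18
  Machine 2: 6 + 6 + 1 + 8 = 21
  Machine 3: 3 + 7 + 10 + 10 = 30
Max machine load = 30
Job totals:
  Job 1: 16
  Job 2: 14
  Job 3: 18
  Job 4: 21
Max job total = 21
Lower bound = max(30, 21) = 30

30


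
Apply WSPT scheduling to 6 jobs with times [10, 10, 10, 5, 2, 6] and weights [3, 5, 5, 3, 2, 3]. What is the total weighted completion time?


Compute p/w ratios and sort ascending (WSPT): [(2, 2), (5, 3), (10, 5), (10, 5), (6, 3), (10, 3)]
Compute weighted completion times:
  Job (p=2,w=2): C=2, w*C=2*2=4
  Job (p=5,w=3): C=7, w*C=3*7=21
  Job (p=10,w=5): C=17, w*C=5*17=85
  Job (p=10,w=5): C=27, w*C=5*27=135
  Job (p=6,w=3): C=33, w*C=3*33=99
  Job (p=10,w=3): C=43, w*C=3*43=129
Total weighted completion time = 473

473


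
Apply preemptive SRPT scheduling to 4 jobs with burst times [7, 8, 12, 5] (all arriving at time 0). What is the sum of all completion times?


Since all jobs arrive at t=0, SRPT equals SPT ordering.
SPT order: [5, 7, 8, 12]
Completion times:
  Job 1: p=5, C=5
  Job 2: p=7, C=12
  Job 3: p=8, C=20
  Job 4: p=12, C=32
Total completion time = 5 + 12 + 20 + 32 = 69

69


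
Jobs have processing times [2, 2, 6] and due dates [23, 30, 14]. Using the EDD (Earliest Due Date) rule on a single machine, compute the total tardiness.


Sort by due date (EDD order): [(6, 14), (2, 23), (2, 30)]
Compute completion times and tardiness:
  Job 1: p=6, d=14, C=6, tardiness=max(0,6-14)=0
  Job 2: p=2, d=23, C=8, tardiness=max(0,8-23)=0
  Job 3: p=2, d=30, C=10, tardiness=max(0,10-30)=0
Total tardiness = 0

0


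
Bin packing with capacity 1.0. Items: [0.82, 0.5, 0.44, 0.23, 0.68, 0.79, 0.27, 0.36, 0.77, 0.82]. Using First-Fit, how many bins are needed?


Place items sequentially using First-Fit:
  Item 0.82 -> new Bin 1
  Item 0.5 -> new Bin 2
  Item 0.44 -> Bin 2 (now 0.94)
  Item 0.23 -> new Bin 3
  Item 0.68 -> Bin 3 (now 0.91)
  Item 0.79 -> new Bin 4
  Item 0.27 -> new Bin 5
  Item 0.36 -> Bin 5 (now 0.63)
  Item 0.77 -> new Bin 6
  Item 0.82 -> new Bin 7
Total bins used = 7

7


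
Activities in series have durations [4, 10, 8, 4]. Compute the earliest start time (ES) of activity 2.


Activity 2 starts after activities 1 through 1 complete.
Predecessor durations: [4]
ES = 4 = 4

4


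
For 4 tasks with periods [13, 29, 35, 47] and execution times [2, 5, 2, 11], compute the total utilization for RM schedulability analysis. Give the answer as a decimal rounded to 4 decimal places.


Compute individual utilizations (exact fractions):
  Task 1: C/T = 2/13 (approx. 0.1538)
  Task 2: C/T = 5/29 (approx. 0.1724)
  Task 3: C/T = 2/35 (approx. 0.0571)
  Task 4: C/T = 11/47 (approx. 0.234)
Total utilization U = 2/13 + 5/29 + 2/35 + 11/47 = 382918/620165
Rounded to 4 decimal places: U = 0.6174
RM (Liu & Layland) bound for 4 tasks = 0.756828; compare with U = 382918/620165 (approx. 0.617445)
U <= bound, so schedulable by RM sufficient condition.

0.6174


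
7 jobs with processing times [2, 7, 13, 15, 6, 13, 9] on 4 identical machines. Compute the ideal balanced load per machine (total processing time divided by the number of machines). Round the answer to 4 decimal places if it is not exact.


Total processing time = 2 + 7 + 13 + 15 + 6 + 13 + 9 = 65
Number of machines = 4
Ideal balanced load = 65 / 4 = 16.25

16.25


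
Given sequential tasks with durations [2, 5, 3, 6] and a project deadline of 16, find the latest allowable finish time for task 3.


LF(activity 3) = deadline - sum of successor durations
Successors: activities 4 through 4 with durations [6]
Sum of successor durations = 6
LF = 16 - 6 = 10

10


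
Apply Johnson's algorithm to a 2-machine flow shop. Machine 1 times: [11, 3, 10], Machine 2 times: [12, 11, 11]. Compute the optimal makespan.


Apply Johnson's rule:
  Group 1 (a <= b): [(2, 3, 11), (3, 10, 11), (1, 11, 12)]
  Group 2 (a > b): []
Optimal job order: [2, 3, 1]
Schedule:
  Job 2: M1 done at 3, M2 done at 14
  Job 3: M1 done at 13, M2 done at 25
  Job 1: M1 done at 24, M2 done at 37
Makespan = 37

37


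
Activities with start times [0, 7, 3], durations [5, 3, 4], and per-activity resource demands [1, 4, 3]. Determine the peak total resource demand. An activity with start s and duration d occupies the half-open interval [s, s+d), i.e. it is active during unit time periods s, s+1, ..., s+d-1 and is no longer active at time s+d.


Each activity i is active on [start_i, start_i + duration_i).
Compute total resource usage per time slot:
  t=0: active resources = [1], total = 1
  t=1: active resources = [1], total = 1
  t=2: active resources = [1], total = 1
  t=3: active resources = [1, 3], total = 4
  t=4: active resources = [1, 3], total = 4
  t=5: active resources = [3], total = 3
  t=6: active resources = [3], total = 3
  t=7: active resources = [4], total = 4
  t=8: active resources = [4], total = 4
  t=9: active resources = [4], total = 4
Peak resource demand = 4

4


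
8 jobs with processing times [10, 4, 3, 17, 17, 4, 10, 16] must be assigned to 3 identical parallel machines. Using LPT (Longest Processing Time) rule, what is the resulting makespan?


Sort jobs in decreasing order (LPT): [17, 17, 16, 10, 10, 4, 4, 3]
Assign each job to the least loaded machine:
  Machine 1: jobs [17, 10], load = 27
  Machine 2: jobs [17, 4, 4, 3], load = 28
  Machine 3: jobs [16, 10], load = 26
Makespan = max load = 28

28


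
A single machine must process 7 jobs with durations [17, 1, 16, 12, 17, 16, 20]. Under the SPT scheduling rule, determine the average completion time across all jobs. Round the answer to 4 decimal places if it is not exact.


Sort jobs by processing time (SPT order): [1, 12, 16, 16, 17, 17, 20]
Compute completion times sequentially:
  Job 1: processing = 1, completes at 1
  Job 2: processing = 12, completes at 13
  Job 3: processing = 16, completes at 29
  Job 4: processing = 16, completes at 45
  Job 5: processing = 17, completes at 62
  Job 6: processing = 17, completes at 79
  Job 7: processing = 20, completes at 99
Sum of completion times = 328
Average completion time = 328/7 = 46.8571

46.8571


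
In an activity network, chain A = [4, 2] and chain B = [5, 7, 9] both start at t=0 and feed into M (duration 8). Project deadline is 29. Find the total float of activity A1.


Forward pass: ES(A1) = sum of predecessors on chain A = 0
EF = ES + duration = 0 + 4 = 4
Backward pass: LF(M) = deadline = 29; LS(M) = 29 - 8 = 21
LF(A1) = LS(M) - sum(successors on chain A) = 21 - 2 = 19
LS = LF - duration = 19 - 4 = 15
Total float = LS - ES = 15 - 0 = 15

15


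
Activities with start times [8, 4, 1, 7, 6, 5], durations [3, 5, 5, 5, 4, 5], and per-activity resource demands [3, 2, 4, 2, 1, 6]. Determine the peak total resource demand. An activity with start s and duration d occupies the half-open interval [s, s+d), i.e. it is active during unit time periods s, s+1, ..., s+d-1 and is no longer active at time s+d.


Each activity i is active on [start_i, start_i + duration_i).
Compute total resource usage per time slot:
  t=0: active resources = [], total = 0
  t=1: active resources = [4], total = 4
  t=2: active resources = [4], total = 4
  t=3: active resources = [4], total = 4
  t=4: active resources = [2, 4], total = 6
  t=5: active resources = [2, 4, 6], total = 12
  t=6: active resources = [2, 1, 6], total = 9
  t=7: active resources = [2, 2, 1, 6], total = 11
  t=8: active resources = [3, 2, 2, 1, 6], total = 14
  t=9: active resources = [3, 2, 1, 6], total = 12
  t=10: active resources = [3, 2], total = 5
  t=11: active resources = [2], total = 2
Peak resource demand = 14

14


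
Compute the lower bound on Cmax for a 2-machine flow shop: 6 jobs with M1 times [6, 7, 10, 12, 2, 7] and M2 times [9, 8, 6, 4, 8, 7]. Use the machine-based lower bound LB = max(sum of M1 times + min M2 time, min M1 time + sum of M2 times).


LB1 = sum(M1 times) + min(M2 times) = 44 + 4 = 48
LB2 = min(M1 times) + sum(M2 times) = 2 + 42 = 44
Lower bound = max(LB1, LB2) = max(48, 44) = 48

48


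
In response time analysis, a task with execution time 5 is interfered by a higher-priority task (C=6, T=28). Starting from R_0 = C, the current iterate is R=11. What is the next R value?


R_next = C + ceil(R_prev / T_hp) * C_hp
ceil(11 / 28) = ceil(0.3929) = 1
Interference = 1 * 6 = 6
R_next = 5 + 6 = 11
R_next = R_prev, so the iteration has converged (response time = 11).

11


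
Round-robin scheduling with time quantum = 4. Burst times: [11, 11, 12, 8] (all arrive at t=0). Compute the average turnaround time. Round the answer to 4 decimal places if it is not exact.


Time quantum = 4
Execution trace:
  J1 runs 4 units, time = 4
  J2 runs 4 units, time = 8
  J3 runs 4 units, time = 12
  J4 runs 4 units, time = 16
  J1 runs 4 units, time = 20
  J2 runs 4 units, time = 24
  J3 runs 4 units, time = 28
  J4 runs 4 units, time = 32
  J1 runs 3 units, time = 35
  J2 runs 3 units, time = 38
  J3 runs 4 units, time = 42
Finish times: [35, 38, 42, 32]
Average turnaround = 147/4 = 36.75

36.75


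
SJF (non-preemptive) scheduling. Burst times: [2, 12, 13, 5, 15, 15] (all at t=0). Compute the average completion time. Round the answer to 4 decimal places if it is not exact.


SJF order (ascending): [2, 5, 12, 13, 15, 15]
Completion times:
  Job 1: burst=2, C=2
  Job 2: burst=5, C=7
  Job 3: burst=12, C=19
  Job 4: burst=13, C=32
  Job 5: burst=15, C=47
  Job 6: burst=15, C=62
Average completion = 169/6 = 28.1667

28.1667


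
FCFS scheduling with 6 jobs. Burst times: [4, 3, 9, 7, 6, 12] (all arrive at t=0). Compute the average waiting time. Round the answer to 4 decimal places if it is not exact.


FCFS order (as given): [4, 3, 9, 7, 6, 12]
Waiting times:
  Job 1: wait = 0
  Job 2: wait = 4
  Job 3: wait = 7
  Job 4: wait = 16
  Job 5: wait = 23
  Job 6: wait = 29
Sum of waiting times = 79
Average waiting time = 79/6 = 13.1667

13.1667


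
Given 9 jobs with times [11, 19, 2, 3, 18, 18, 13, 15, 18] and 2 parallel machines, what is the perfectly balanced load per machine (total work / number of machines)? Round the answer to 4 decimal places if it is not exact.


Total processing time = 11 + 19 + 2 + 3 + 18 + 18 + 13 + 15 + 18 = 117
Number of machines = 2
Ideal balanced load = 117 / 2 = 58.5

58.5


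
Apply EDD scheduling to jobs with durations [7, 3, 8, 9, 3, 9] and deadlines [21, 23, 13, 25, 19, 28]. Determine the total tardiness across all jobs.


Sort by due date (EDD order): [(8, 13), (3, 19), (7, 21), (3, 23), (9, 25), (9, 28)]
Compute completion times and tardiness:
  Job 1: p=8, d=13, C=8, tardiness=max(0,8-13)=0
  Job 2: p=3, d=19, C=11, tardiness=max(0,11-19)=0
  Job 3: p=7, d=21, C=18, tardiness=max(0,18-21)=0
  Job 4: p=3, d=23, C=21, tardiness=max(0,21-23)=0
  Job 5: p=9, d=25, C=30, tardiness=max(0,30-25)=5
  Job 6: p=9, d=28, C=39, tardiness=max(0,39-28)=11
Total tardiness = 16

16


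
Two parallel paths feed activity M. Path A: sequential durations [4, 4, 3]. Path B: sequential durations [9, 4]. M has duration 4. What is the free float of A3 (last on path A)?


ES(A3) = sum of predecessors on chain A = 8
EF(A3) = ES + duration = 8 + 3 = 11
Successor of A3 is M. ES(M) = max(sum(A), sum(B)) = max(11, 13) = 13
Free float = ES(successor) - EF(current) = 13 - 11 = 2

2


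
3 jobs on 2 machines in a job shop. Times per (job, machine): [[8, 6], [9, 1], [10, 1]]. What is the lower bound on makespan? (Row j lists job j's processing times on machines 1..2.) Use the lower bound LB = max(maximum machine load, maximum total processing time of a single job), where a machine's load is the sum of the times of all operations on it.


Machine loads:
  Machine 1: 8 + 9 + 10 = 27
  Machine 2: 6 + 1 + 1 = 8
Max machine load = 27
Job totals:
  Job 1: 14
  Job 2: 10
  Job 3: 11
Max job total = 14
Lower bound = max(27, 14) = 27

27


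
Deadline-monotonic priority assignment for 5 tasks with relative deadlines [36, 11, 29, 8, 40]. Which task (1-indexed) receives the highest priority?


Sort tasks by relative deadline (ascending):
  Task 4: deadline = 8
  Task 2: deadline = 11
  Task 3: deadline = 29
  Task 1: deadline = 36
  Task 5: deadline = 40
Priority order (highest first): [4, 2, 3, 1, 5]
Highest priority task = 4

4


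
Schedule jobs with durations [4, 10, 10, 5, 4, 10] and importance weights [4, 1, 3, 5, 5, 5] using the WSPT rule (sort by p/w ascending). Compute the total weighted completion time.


Compute p/w ratios and sort ascending (WSPT): [(4, 5), (4, 4), (5, 5), (10, 5), (10, 3), (10, 1)]
Compute weighted completion times:
  Job (p=4,w=5): C=4, w*C=5*4=20
  Job (p=4,w=4): C=8, w*C=4*8=32
  Job (p=5,w=5): C=13, w*C=5*13=65
  Job (p=10,w=5): C=23, w*C=5*23=115
  Job (p=10,w=3): C=33, w*C=3*33=99
  Job (p=10,w=1): C=43, w*C=1*43=43
Total weighted completion time = 374

374


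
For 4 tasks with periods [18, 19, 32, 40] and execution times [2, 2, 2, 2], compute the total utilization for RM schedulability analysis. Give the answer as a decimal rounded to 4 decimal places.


Compute individual utilizations (exact fractions):
  Task 1: C/T = 2/18 = 1/9 (approx. 0.1111)
  Task 2: C/T = 2/19 (approx. 0.1053)
  Task 3: C/T = 2/32 = 1/16 (approx. 0.0625)
  Task 4: C/T = 2/40 = 1/20 (approx. 0.05)
Total utilization U = 1/9 + 2/19 + 1/16 + 1/20 = 4499/13680
Rounded to 4 decimal places: U = 0.3289
RM (Liu & Layland) bound for 4 tasks = 0.756828; compare with U = 4499/13680 (approx. 0.328874)
U <= bound, so schedulable by RM sufficient condition.

0.3289


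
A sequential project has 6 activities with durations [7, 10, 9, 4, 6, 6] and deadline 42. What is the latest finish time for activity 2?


LF(activity 2) = deadline - sum of successor durations
Successors: activities 3 through 6 with durations [9, 4, 6, 6]
Sum of successor durations = 25
LF = 42 - 25 = 17

17


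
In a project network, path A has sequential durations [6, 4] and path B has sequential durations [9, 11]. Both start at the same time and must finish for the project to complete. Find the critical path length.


Path A total = 6 + 4 = 10
Path B total = 9 + 11 = 20
Critical path = longest path = max(10, 20) = 20

20


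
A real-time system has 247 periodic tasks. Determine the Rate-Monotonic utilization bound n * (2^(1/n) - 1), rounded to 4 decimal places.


Compute 2^(1/247) = 1.0028102051
Subtract 1: 1.0028102051 - 1 = 0.0028102051
Multiply by n: 247 * 0.0028102051 = 0.6941206597
Round to 4 dp: 0.6941

0.6941


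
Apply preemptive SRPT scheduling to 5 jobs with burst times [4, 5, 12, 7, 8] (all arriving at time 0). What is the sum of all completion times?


Since all jobs arrive at t=0, SRPT equals SPT ordering.
SPT order: [4, 5, 7, 8, 12]
Completion times:
  Job 1: p=4, C=4
  Job 2: p=5, C=9
  Job 3: p=7, C=16
  Job 4: p=8, C=24
  Job 5: p=12, C=36
Total completion time = 4 + 9 + 16 + 24 + 36 = 89

89


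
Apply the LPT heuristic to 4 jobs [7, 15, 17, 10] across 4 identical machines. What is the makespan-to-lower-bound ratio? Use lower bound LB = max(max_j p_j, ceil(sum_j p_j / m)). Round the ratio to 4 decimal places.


LPT order: [17, 15, 10, 7]
Machine loads after assignment: [17, 15, 10, 7]
LPT makespan = 17
Lower bound = max(max_job, ceil(total/4)) = max(17, 13) = 17
Ratio = 17 / 17 = 1.0

1.0


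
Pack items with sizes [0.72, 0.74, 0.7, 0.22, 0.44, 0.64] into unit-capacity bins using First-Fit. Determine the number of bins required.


Place items sequentially using First-Fit:
  Item 0.72 -> new Bin 1
  Item 0.74 -> new Bin 2
  Item 0.7 -> new Bin 3
  Item 0.22 -> Bin 1 (now 0.94)
  Item 0.44 -> new Bin 4
  Item 0.64 -> new Bin 5
Total bins used = 5

5


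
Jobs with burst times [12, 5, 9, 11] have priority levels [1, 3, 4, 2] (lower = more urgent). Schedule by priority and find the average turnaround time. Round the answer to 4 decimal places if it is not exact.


Sort by priority (ascending = highest first):
Order: [(1, 12), (2, 11), (3, 5), (4, 9)]
Completion times:
  Priority 1, burst=12, C=12
  Priority 2, burst=11, C=23
  Priority 3, burst=5, C=28
  Priority 4, burst=9, C=37
Average turnaround = 100/4 = 25.0

25.0


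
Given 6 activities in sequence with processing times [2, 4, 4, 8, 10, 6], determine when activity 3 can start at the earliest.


Activity 3 starts after activities 1 through 2 complete.
Predecessor durations: [2, 4]
ES = 2 + 4 = 6

6


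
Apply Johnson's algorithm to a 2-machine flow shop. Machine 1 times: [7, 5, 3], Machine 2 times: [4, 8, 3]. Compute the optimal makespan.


Apply Johnson's rule:
  Group 1 (a <= b): [(3, 3, 3), (2, 5, 8)]
  Group 2 (a > b): [(1, 7, 4)]
Optimal job order: [3, 2, 1]
Schedule:
  Job 3: M1 done at 3, M2 done at 6
  Job 2: M1 done at 8, M2 done at 16
  Job 1: M1 done at 15, M2 done at 20
Makespan = 20

20


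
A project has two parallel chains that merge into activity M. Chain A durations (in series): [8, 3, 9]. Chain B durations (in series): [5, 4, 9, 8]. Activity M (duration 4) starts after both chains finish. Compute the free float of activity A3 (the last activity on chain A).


ES(A3) = sum of predecessors on chain A = 11
EF(A3) = ES + duration = 11 + 9 = 20
Successor of A3 is M. ES(M) = max(sum(A), sum(B)) = max(20, 26) = 26
Free float = ES(successor) - EF(current) = 26 - 20 = 6

6


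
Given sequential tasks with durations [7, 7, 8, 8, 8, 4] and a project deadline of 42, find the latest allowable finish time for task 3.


LF(activity 3) = deadline - sum of successor durations
Successors: activities 4 through 6 with durations [8, 8, 4]
Sum of successor durations = 20
LF = 42 - 20 = 22

22


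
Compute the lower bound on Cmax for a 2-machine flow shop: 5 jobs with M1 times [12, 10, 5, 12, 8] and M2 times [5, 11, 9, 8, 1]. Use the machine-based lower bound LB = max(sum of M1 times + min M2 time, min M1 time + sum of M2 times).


LB1 = sum(M1 times) + min(M2 times) = 47 + 1 = 48
LB2 = min(M1 times) + sum(M2 times) = 5 + 34 = 39
Lower bound = max(LB1, LB2) = max(48, 39) = 48

48


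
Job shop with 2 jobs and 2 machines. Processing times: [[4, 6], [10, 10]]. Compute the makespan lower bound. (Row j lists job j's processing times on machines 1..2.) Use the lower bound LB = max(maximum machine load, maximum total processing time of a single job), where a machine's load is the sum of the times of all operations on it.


Machine loads:
  Machine 1: 4 + 10 = 14
  Machine 2: 6 + 10 = 16
Max machine load = 16
Job totals:
  Job 1: 10
  Job 2: 20
Max job total = 20
Lower bound = max(16, 20) = 20

20


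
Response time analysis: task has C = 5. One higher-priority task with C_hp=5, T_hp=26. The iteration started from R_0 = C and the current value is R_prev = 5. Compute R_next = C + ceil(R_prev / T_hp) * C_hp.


R_next = C + ceil(R_prev / T_hp) * C_hp
ceil(5 / 26) = ceil(0.1923) = 1
Interference = 1 * 5 = 5
R_next = 5 + 5 = 10

10


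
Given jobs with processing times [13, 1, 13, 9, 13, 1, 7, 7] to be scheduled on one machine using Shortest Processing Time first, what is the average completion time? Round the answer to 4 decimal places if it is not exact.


Sort jobs by processing time (SPT order): [1, 1, 7, 7, 9, 13, 13, 13]
Compute completion times sequentially:
  Job 1: processing = 1, completes at 1
  Job 2: processing = 1, completes at 2
  Job 3: processing = 7, completes at 9
  Job 4: processing = 7, completes at 16
  Job 5: processing = 9, completes at 25
  Job 6: processing = 13, completes at 38
  Job 7: processing = 13, completes at 51
  Job 8: processing = 13, completes at 64
Sum of completion times = 206
Average completion time = 206/8 = 25.75

25.75


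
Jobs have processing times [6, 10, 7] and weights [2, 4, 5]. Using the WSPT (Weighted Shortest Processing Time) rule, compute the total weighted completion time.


Compute p/w ratios and sort ascending (WSPT): [(7, 5), (10, 4), (6, 2)]
Compute weighted completion times:
  Job (p=7,w=5): C=7, w*C=5*7=35
  Job (p=10,w=4): C=17, w*C=4*17=68
  Job (p=6,w=2): C=23, w*C=2*23=46
Total weighted completion time = 149

149


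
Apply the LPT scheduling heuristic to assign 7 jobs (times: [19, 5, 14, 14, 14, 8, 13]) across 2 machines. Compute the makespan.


Sort jobs in decreasing order (LPT): [19, 14, 14, 14, 13, 8, 5]
Assign each job to the least loaded machine:
  Machine 1: jobs [19, 14, 8, 5], load = 46
  Machine 2: jobs [14, 14, 13], load = 41
Makespan = max load = 46

46


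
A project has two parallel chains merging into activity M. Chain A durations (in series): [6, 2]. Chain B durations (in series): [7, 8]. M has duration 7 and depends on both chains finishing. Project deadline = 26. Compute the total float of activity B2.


Forward pass: ES(B2) = sum of predecessors on chain B = 7
EF = ES + duration = 7 + 8 = 15
Backward pass: LF(M) = deadline = 26; LS(M) = 26 - 7 = 19
LF(B2) = LS(M) - sum(successors on chain B) = 19 - 0 = 19
LS = LF - duration = 19 - 8 = 11
Total float = LS - ES = 11 - 7 = 4

4


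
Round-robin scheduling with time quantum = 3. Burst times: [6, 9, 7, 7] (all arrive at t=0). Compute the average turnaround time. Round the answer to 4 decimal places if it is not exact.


Time quantum = 3
Execution trace:
  J1 runs 3 units, time = 3
  J2 runs 3 units, time = 6
  J3 runs 3 units, time = 9
  J4 runs 3 units, time = 12
  J1 runs 3 units, time = 15
  J2 runs 3 units, time = 18
  J3 runs 3 units, time = 21
  J4 runs 3 units, time = 24
  J2 runs 3 units, time = 27
  J3 runs 1 units, time = 28
  J4 runs 1 units, time = 29
Finish times: [15, 27, 28, 29]
Average turnaround = 99/4 = 24.75

24.75


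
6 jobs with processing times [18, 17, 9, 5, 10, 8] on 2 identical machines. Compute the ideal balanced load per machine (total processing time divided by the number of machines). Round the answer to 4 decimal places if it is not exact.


Total processing time = 18 + 17 + 9 + 5 + 10 + 8 = 67
Number of machines = 2
Ideal balanced load = 67 / 2 = 33.5

33.5


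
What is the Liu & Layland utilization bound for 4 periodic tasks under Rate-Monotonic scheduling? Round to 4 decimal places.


Compute 2^(1/4) = 1.1892071150
Subtract 1: 1.1892071150 - 1 = 0.1892071150
Multiply by n: 4 * 0.1892071150 = 0.7568284600
Round to 4 dp: 0.7568

0.7568


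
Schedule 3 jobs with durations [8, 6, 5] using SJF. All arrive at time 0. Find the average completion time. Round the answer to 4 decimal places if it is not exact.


SJF order (ascending): [5, 6, 8]
Completion times:
  Job 1: burst=5, C=5
  Job 2: burst=6, C=11
  Job 3: burst=8, C=19
Average completion = 35/3 = 11.6667

11.6667


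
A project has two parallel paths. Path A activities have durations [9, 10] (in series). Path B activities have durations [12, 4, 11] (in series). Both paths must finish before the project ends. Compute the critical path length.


Path A total = 9 + 10 = 19
Path B total = 12 + 4 + 11 = 27
Critical path = longest path = max(19, 27) = 27

27


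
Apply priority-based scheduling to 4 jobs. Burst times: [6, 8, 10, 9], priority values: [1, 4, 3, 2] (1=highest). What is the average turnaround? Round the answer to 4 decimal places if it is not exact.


Sort by priority (ascending = highest first):
Order: [(1, 6), (2, 9), (3, 10), (4, 8)]
Completion times:
  Priority 1, burst=6, C=6
  Priority 2, burst=9, C=15
  Priority 3, burst=10, C=25
  Priority 4, burst=8, C=33
Average turnaround = 79/4 = 19.75

19.75


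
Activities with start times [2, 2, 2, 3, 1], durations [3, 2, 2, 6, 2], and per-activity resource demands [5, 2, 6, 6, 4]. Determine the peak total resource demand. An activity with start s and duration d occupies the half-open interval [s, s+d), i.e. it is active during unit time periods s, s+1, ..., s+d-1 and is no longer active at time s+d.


Each activity i is active on [start_i, start_i + duration_i).
Compute total resource usage per time slot:
  t=0: active resources = [], total = 0
  t=1: active resources = [4], total = 4
  t=2: active resources = [5, 2, 6, 4], total = 17
  t=3: active resources = [5, 2, 6, 6], total = 19
  t=4: active resources = [5, 6], total = 11
  t=5: active resources = [6], total = 6
  t=6: active resources = [6], total = 6
  t=7: active resources = [6], total = 6
  t=8: active resources = [6], total = 6
Peak resource demand = 19

19


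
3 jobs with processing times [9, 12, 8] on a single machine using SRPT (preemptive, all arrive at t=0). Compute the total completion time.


Since all jobs arrive at t=0, SRPT equals SPT ordering.
SPT order: [8, 9, 12]
Completion times:
  Job 1: p=8, C=8
  Job 2: p=9, C=17
  Job 3: p=12, C=29
Total completion time = 8 + 17 + 29 = 54

54


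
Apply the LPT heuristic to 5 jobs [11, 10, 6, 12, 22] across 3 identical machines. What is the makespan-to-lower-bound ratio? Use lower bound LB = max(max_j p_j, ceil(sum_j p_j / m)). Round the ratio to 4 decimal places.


LPT order: [22, 12, 11, 10, 6]
Machine loads after assignment: [22, 18, 21]
LPT makespan = 22
Lower bound = max(max_job, ceil(total/3)) = max(22, 21) = 22
Ratio = 22 / 22 = 1.0

1.0


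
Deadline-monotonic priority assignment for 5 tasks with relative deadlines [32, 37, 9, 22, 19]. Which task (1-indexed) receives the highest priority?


Sort tasks by relative deadline (ascending):
  Task 3: deadline = 9
  Task 5: deadline = 19
  Task 4: deadline = 22
  Task 1: deadline = 32
  Task 2: deadline = 37
Priority order (highest first): [3, 5, 4, 1, 2]
Highest priority task = 3

3


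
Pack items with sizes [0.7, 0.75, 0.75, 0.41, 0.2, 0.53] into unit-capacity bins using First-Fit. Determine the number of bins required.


Place items sequentially using First-Fit:
  Item 0.7 -> new Bin 1
  Item 0.75 -> new Bin 2
  Item 0.75 -> new Bin 3
  Item 0.41 -> new Bin 4
  Item 0.2 -> Bin 1 (now 0.9)
  Item 0.53 -> Bin 4 (now 0.94)
Total bins used = 4

4


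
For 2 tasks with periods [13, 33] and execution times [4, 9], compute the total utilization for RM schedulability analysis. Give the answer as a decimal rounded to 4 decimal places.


Compute individual utilizations (exact fractions):
  Task 1: C/T = 4/13 (approx. 0.3077)
  Task 2: C/T = 9/33 = 3/11 (approx. 0.2727)
Total utilization U = 4/13 + 3/11 = 83/143
Rounded to 4 decimal places: U = 0.5804
RM (Liu & Layland) bound for 2 tasks = 0.828427; compare with U = 83/143 (approx. 0.580420)
U <= bound, so schedulable by RM sufficient condition.

0.5804


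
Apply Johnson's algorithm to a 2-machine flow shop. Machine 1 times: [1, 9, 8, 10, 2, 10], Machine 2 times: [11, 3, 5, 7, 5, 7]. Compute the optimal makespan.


Apply Johnson's rule:
  Group 1 (a <= b): [(1, 1, 11), (5, 2, 5)]
  Group 2 (a > b): [(4, 10, 7), (6, 10, 7), (3, 8, 5), (2, 9, 3)]
Optimal job order: [1, 5, 4, 6, 3, 2]
Schedule:
  Job 1: M1 done at 1, M2 done at 12
  Job 5: M1 done at 3, M2 done at 17
  Job 4: M1 done at 13, M2 done at 24
  Job 6: M1 done at 23, M2 done at 31
  Job 3: M1 done at 31, M2 done at 36
  Job 2: M1 done at 40, M2 done at 43
Makespan = 43

43


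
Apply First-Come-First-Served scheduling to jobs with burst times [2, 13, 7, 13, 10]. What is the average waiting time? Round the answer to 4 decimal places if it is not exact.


FCFS order (as given): [2, 13, 7, 13, 10]
Waiting times:
  Job 1: wait = 0
  Job 2: wait = 2
  Job 3: wait = 15
  Job 4: wait = 22
  Job 5: wait = 35
Sum of waiting times = 74
Average waiting time = 74/5 = 14.8

14.8


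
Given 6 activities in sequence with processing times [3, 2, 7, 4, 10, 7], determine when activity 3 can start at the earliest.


Activity 3 starts after activities 1 through 2 complete.
Predecessor durations: [3, 2]
ES = 3 + 2 = 5

5


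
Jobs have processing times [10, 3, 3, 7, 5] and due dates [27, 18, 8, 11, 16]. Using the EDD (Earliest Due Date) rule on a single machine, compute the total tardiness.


Sort by due date (EDD order): [(3, 8), (7, 11), (5, 16), (3, 18), (10, 27)]
Compute completion times and tardiness:
  Job 1: p=3, d=8, C=3, tardiness=max(0,3-8)=0
  Job 2: p=7, d=11, C=10, tardiness=max(0,10-11)=0
  Job 3: p=5, d=16, C=15, tardiness=max(0,15-16)=0
  Job 4: p=3, d=18, C=18, tardiness=max(0,18-18)=0
  Job 5: p=10, d=27, C=28, tardiness=max(0,28-27)=1
Total tardiness = 1

1


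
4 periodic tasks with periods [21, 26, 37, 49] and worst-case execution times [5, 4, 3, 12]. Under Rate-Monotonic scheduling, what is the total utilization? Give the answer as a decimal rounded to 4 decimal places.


Compute individual utilizations (exact fractions):
  Task 1: C/T = 5/21 (approx. 0.2381)
  Task 2: C/T = 4/26 = 2/13 (approx. 0.1538)
  Task 3: C/T = 3/37 (approx. 0.0811)
  Task 4: C/T = 12/49 (approx. 0.2449)
Total utilization U = 5/21 + 2/13 + 3/37 + 12/49 = 50762/70707
Rounded to 4 decimal places: U = 0.7179
RM (Liu & Layland) bound for 4 tasks = 0.756828; compare with U = 50762/70707 (approx. 0.717920)
U <= bound, so schedulable by RM sufficient condition.

0.7179


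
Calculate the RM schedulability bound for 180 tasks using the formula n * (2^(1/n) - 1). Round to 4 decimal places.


Compute 2^(1/180) = 1.0038582416
Subtract 1: 1.0038582416 - 1 = 0.0038582416
Multiply by n: 180 * 0.0038582416 = 0.6944834880
Round to 4 dp: 0.6945

0.6945


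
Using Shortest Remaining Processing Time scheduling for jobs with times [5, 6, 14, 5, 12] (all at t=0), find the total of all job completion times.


Since all jobs arrive at t=0, SRPT equals SPT ordering.
SPT order: [5, 5, 6, 12, 14]
Completion times:
  Job 1: p=5, C=5
  Job 2: p=5, C=10
  Job 3: p=6, C=16
  Job 4: p=12, C=28
  Job 5: p=14, C=42
Total completion time = 5 + 10 + 16 + 28 + 42 = 101

101


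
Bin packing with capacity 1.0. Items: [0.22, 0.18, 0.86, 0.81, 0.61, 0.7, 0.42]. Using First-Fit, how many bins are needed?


Place items sequentially using First-Fit:
  Item 0.22 -> new Bin 1
  Item 0.18 -> Bin 1 (now 0.4)
  Item 0.86 -> new Bin 2
  Item 0.81 -> new Bin 3
  Item 0.61 -> new Bin 4
  Item 0.7 -> new Bin 5
  Item 0.42 -> Bin 1 (now 0.82)
Total bins used = 5

5


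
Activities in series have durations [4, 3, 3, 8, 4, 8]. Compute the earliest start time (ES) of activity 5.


Activity 5 starts after activities 1 through 4 complete.
Predecessor durations: [4, 3, 3, 8]
ES = 4 + 3 + 3 + 8 = 18

18


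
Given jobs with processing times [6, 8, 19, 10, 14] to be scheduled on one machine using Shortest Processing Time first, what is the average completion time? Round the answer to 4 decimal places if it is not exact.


Sort jobs by processing time (SPT order): [6, 8, 10, 14, 19]
Compute completion times sequentially:
  Job 1: processing = 6, completes at 6
  Job 2: processing = 8, completes at 14
  Job 3: processing = 10, completes at 24
  Job 4: processing = 14, completes at 38
  Job 5: processing = 19, completes at 57
Sum of completion times = 139
Average completion time = 139/5 = 27.8

27.8


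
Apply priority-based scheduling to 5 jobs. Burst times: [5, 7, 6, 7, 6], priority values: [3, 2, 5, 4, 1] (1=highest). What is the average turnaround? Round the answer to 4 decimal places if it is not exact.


Sort by priority (ascending = highest first):
Order: [(1, 6), (2, 7), (3, 5), (4, 7), (5, 6)]
Completion times:
  Priority 1, burst=6, C=6
  Priority 2, burst=7, C=13
  Priority 3, burst=5, C=18
  Priority 4, burst=7, C=25
  Priority 5, burst=6, C=31
Average turnaround = 93/5 = 18.6

18.6


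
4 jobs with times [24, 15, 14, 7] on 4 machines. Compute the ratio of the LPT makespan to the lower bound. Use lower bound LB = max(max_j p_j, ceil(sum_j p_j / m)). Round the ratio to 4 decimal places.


LPT order: [24, 15, 14, 7]
Machine loads after assignment: [24, 15, 14, 7]
LPT makespan = 24
Lower bound = max(max_job, ceil(total/4)) = max(24, 15) = 24
Ratio = 24 / 24 = 1.0

1.0


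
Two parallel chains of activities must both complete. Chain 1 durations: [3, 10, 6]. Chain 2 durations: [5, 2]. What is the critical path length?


Path A total = 3 + 10 + 6 = 19
Path B total = 5 + 2 = 7
Critical path = longest path = max(19, 7) = 19

19


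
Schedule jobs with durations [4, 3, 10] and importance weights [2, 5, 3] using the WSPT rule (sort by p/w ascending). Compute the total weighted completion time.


Compute p/w ratios and sort ascending (WSPT): [(3, 5), (4, 2), (10, 3)]
Compute weighted completion times:
  Job (p=3,w=5): C=3, w*C=5*3=15
  Job (p=4,w=2): C=7, w*C=2*7=14
  Job (p=10,w=3): C=17, w*C=3*17=51
Total weighted completion time = 80

80


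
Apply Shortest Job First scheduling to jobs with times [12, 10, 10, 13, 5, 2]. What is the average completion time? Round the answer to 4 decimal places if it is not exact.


SJF order (ascending): [2, 5, 10, 10, 12, 13]
Completion times:
  Job 1: burst=2, C=2
  Job 2: burst=5, C=7
  Job 3: burst=10, C=17
  Job 4: burst=10, C=27
  Job 5: burst=12, C=39
  Job 6: burst=13, C=52
Average completion = 144/6 = 24.0

24.0


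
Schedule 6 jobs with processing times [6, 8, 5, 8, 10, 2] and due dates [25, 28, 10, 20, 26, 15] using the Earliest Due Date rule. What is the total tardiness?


Sort by due date (EDD order): [(5, 10), (2, 15), (8, 20), (6, 25), (10, 26), (8, 28)]
Compute completion times and tardiness:
  Job 1: p=5, d=10, C=5, tardiness=max(0,5-10)=0
  Job 2: p=2, d=15, C=7, tardiness=max(0,7-15)=0
  Job 3: p=8, d=20, C=15, tardiness=max(0,15-20)=0
  Job 4: p=6, d=25, C=21, tardiness=max(0,21-25)=0
  Job 5: p=10, d=26, C=31, tardiness=max(0,31-26)=5
  Job 6: p=8, d=28, C=39, tardiness=max(0,39-28)=11
Total tardiness = 16

16


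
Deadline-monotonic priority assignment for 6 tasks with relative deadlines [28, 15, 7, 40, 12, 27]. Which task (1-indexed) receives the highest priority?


Sort tasks by relative deadline (ascending):
  Task 3: deadline = 7
  Task 5: deadline = 12
  Task 2: deadline = 15
  Task 6: deadline = 27
  Task 1: deadline = 28
  Task 4: deadline = 40
Priority order (highest first): [3, 5, 2, 6, 1, 4]
Highest priority task = 3

3


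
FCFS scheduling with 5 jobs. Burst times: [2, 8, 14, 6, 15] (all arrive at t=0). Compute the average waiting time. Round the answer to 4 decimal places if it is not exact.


FCFS order (as given): [2, 8, 14, 6, 15]
Waiting times:
  Job 1: wait = 0
  Job 2: wait = 2
  Job 3: wait = 10
  Job 4: wait = 24
  Job 5: wait = 30
Sum of waiting times = 66
Average waiting time = 66/5 = 13.2

13.2


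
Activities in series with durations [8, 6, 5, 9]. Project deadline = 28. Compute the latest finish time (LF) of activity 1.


LF(activity 1) = deadline - sum of successor durations
Successors: activities 2 through 4 with durations [6, 5, 9]
Sum of successor durations = 20
LF = 28 - 20 = 8

8


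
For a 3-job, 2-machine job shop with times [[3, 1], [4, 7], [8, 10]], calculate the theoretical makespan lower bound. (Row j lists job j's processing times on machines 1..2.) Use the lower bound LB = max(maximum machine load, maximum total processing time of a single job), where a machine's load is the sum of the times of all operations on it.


Machine loads:
  Machine 1: 3 + 4 + 8 = 15
  Machine 2: 1 + 7 + 10 = 18
Max machine load = 18
Job totals:
  Job 1: 4
  Job 2: 11
  Job 3: 18
Max job total = 18
Lower bound = max(18, 18) = 18

18
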